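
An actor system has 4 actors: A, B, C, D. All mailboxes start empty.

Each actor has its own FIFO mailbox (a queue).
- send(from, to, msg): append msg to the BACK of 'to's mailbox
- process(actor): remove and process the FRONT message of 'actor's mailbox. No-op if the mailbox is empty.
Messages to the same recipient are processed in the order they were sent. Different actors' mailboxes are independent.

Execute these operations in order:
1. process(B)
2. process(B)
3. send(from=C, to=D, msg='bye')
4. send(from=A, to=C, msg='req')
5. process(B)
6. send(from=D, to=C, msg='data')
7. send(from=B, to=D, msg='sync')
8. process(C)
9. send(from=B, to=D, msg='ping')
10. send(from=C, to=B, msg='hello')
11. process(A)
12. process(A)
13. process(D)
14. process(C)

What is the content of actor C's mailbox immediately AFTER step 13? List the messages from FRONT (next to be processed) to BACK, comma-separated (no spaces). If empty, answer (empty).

After 1 (process(B)): A:[] B:[] C:[] D:[]
After 2 (process(B)): A:[] B:[] C:[] D:[]
After 3 (send(from=C, to=D, msg='bye')): A:[] B:[] C:[] D:[bye]
After 4 (send(from=A, to=C, msg='req')): A:[] B:[] C:[req] D:[bye]
After 5 (process(B)): A:[] B:[] C:[req] D:[bye]
After 6 (send(from=D, to=C, msg='data')): A:[] B:[] C:[req,data] D:[bye]
After 7 (send(from=B, to=D, msg='sync')): A:[] B:[] C:[req,data] D:[bye,sync]
After 8 (process(C)): A:[] B:[] C:[data] D:[bye,sync]
After 9 (send(from=B, to=D, msg='ping')): A:[] B:[] C:[data] D:[bye,sync,ping]
After 10 (send(from=C, to=B, msg='hello')): A:[] B:[hello] C:[data] D:[bye,sync,ping]
After 11 (process(A)): A:[] B:[hello] C:[data] D:[bye,sync,ping]
After 12 (process(A)): A:[] B:[hello] C:[data] D:[bye,sync,ping]
After 13 (process(D)): A:[] B:[hello] C:[data] D:[sync,ping]

data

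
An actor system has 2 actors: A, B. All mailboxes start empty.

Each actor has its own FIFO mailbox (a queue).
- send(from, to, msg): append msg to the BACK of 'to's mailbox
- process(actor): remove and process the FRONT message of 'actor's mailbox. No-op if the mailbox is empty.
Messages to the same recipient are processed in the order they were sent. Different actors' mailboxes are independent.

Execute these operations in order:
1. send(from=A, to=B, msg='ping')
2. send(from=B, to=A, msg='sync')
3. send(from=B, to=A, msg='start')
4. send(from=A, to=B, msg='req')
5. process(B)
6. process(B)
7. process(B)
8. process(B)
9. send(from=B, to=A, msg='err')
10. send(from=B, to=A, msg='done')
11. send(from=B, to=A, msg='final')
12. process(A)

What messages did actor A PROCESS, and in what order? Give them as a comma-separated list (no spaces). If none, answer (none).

Answer: sync

Derivation:
After 1 (send(from=A, to=B, msg='ping')): A:[] B:[ping]
After 2 (send(from=B, to=A, msg='sync')): A:[sync] B:[ping]
After 3 (send(from=B, to=A, msg='start')): A:[sync,start] B:[ping]
After 4 (send(from=A, to=B, msg='req')): A:[sync,start] B:[ping,req]
After 5 (process(B)): A:[sync,start] B:[req]
After 6 (process(B)): A:[sync,start] B:[]
After 7 (process(B)): A:[sync,start] B:[]
After 8 (process(B)): A:[sync,start] B:[]
After 9 (send(from=B, to=A, msg='err')): A:[sync,start,err] B:[]
After 10 (send(from=B, to=A, msg='done')): A:[sync,start,err,done] B:[]
After 11 (send(from=B, to=A, msg='final')): A:[sync,start,err,done,final] B:[]
After 12 (process(A)): A:[start,err,done,final] B:[]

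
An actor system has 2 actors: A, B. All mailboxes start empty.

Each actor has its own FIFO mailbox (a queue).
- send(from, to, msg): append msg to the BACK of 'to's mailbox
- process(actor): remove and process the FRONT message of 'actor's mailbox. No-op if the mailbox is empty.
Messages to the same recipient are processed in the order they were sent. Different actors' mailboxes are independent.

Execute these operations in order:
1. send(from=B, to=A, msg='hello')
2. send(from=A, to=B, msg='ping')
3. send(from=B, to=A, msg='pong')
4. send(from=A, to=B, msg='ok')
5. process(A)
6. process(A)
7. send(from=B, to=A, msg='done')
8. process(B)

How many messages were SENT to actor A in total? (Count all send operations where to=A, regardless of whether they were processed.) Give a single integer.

Answer: 3

Derivation:
After 1 (send(from=B, to=A, msg='hello')): A:[hello] B:[]
After 2 (send(from=A, to=B, msg='ping')): A:[hello] B:[ping]
After 3 (send(from=B, to=A, msg='pong')): A:[hello,pong] B:[ping]
After 4 (send(from=A, to=B, msg='ok')): A:[hello,pong] B:[ping,ok]
After 5 (process(A)): A:[pong] B:[ping,ok]
After 6 (process(A)): A:[] B:[ping,ok]
After 7 (send(from=B, to=A, msg='done')): A:[done] B:[ping,ok]
After 8 (process(B)): A:[done] B:[ok]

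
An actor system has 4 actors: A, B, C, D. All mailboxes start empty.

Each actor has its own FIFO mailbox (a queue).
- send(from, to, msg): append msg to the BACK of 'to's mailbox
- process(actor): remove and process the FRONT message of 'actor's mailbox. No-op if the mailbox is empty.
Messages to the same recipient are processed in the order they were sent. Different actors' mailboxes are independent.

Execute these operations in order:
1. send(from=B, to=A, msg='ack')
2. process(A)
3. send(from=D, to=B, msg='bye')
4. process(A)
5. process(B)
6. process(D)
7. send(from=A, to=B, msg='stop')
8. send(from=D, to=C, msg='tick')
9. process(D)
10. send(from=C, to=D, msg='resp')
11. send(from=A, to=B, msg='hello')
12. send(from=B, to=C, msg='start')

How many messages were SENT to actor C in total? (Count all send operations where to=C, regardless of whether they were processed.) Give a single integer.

Answer: 2

Derivation:
After 1 (send(from=B, to=A, msg='ack')): A:[ack] B:[] C:[] D:[]
After 2 (process(A)): A:[] B:[] C:[] D:[]
After 3 (send(from=D, to=B, msg='bye')): A:[] B:[bye] C:[] D:[]
After 4 (process(A)): A:[] B:[bye] C:[] D:[]
After 5 (process(B)): A:[] B:[] C:[] D:[]
After 6 (process(D)): A:[] B:[] C:[] D:[]
After 7 (send(from=A, to=B, msg='stop')): A:[] B:[stop] C:[] D:[]
After 8 (send(from=D, to=C, msg='tick')): A:[] B:[stop] C:[tick] D:[]
After 9 (process(D)): A:[] B:[stop] C:[tick] D:[]
After 10 (send(from=C, to=D, msg='resp')): A:[] B:[stop] C:[tick] D:[resp]
After 11 (send(from=A, to=B, msg='hello')): A:[] B:[stop,hello] C:[tick] D:[resp]
After 12 (send(from=B, to=C, msg='start')): A:[] B:[stop,hello] C:[tick,start] D:[resp]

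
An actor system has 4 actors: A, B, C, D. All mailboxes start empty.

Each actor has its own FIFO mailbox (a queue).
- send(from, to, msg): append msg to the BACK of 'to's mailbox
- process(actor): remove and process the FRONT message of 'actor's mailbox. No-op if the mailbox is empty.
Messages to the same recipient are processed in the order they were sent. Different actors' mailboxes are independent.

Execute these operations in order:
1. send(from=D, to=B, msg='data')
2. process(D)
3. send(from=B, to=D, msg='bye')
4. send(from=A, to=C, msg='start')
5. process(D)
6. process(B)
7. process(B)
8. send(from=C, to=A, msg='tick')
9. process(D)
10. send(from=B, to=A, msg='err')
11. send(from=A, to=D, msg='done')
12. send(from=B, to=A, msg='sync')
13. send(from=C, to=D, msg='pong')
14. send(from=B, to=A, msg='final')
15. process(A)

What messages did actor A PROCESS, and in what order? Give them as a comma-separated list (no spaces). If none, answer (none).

After 1 (send(from=D, to=B, msg='data')): A:[] B:[data] C:[] D:[]
After 2 (process(D)): A:[] B:[data] C:[] D:[]
After 3 (send(from=B, to=D, msg='bye')): A:[] B:[data] C:[] D:[bye]
After 4 (send(from=A, to=C, msg='start')): A:[] B:[data] C:[start] D:[bye]
After 5 (process(D)): A:[] B:[data] C:[start] D:[]
After 6 (process(B)): A:[] B:[] C:[start] D:[]
After 7 (process(B)): A:[] B:[] C:[start] D:[]
After 8 (send(from=C, to=A, msg='tick')): A:[tick] B:[] C:[start] D:[]
After 9 (process(D)): A:[tick] B:[] C:[start] D:[]
After 10 (send(from=B, to=A, msg='err')): A:[tick,err] B:[] C:[start] D:[]
After 11 (send(from=A, to=D, msg='done')): A:[tick,err] B:[] C:[start] D:[done]
After 12 (send(from=B, to=A, msg='sync')): A:[tick,err,sync] B:[] C:[start] D:[done]
After 13 (send(from=C, to=D, msg='pong')): A:[tick,err,sync] B:[] C:[start] D:[done,pong]
After 14 (send(from=B, to=A, msg='final')): A:[tick,err,sync,final] B:[] C:[start] D:[done,pong]
After 15 (process(A)): A:[err,sync,final] B:[] C:[start] D:[done,pong]

Answer: tick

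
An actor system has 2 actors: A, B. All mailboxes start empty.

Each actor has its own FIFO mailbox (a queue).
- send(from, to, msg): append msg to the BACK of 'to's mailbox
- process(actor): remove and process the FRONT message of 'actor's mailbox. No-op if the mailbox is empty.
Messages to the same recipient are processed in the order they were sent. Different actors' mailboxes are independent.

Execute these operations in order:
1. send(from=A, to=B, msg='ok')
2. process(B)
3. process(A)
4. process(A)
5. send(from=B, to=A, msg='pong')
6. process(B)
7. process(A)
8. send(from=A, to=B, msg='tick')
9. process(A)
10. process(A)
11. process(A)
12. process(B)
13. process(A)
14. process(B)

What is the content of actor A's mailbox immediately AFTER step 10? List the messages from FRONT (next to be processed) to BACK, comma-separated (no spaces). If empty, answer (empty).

After 1 (send(from=A, to=B, msg='ok')): A:[] B:[ok]
After 2 (process(B)): A:[] B:[]
After 3 (process(A)): A:[] B:[]
After 4 (process(A)): A:[] B:[]
After 5 (send(from=B, to=A, msg='pong')): A:[pong] B:[]
After 6 (process(B)): A:[pong] B:[]
After 7 (process(A)): A:[] B:[]
After 8 (send(from=A, to=B, msg='tick')): A:[] B:[tick]
After 9 (process(A)): A:[] B:[tick]
After 10 (process(A)): A:[] B:[tick]

(empty)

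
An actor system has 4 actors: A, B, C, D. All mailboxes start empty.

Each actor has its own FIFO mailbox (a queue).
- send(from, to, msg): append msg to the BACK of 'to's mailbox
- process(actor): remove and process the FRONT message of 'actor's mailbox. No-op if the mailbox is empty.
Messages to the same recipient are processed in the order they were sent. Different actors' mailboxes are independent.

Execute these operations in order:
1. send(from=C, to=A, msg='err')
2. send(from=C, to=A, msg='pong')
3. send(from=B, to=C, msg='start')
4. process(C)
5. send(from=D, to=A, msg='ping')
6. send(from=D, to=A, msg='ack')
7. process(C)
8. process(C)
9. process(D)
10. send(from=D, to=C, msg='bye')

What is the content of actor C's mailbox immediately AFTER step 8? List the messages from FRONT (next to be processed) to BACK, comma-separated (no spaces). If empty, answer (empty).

After 1 (send(from=C, to=A, msg='err')): A:[err] B:[] C:[] D:[]
After 2 (send(from=C, to=A, msg='pong')): A:[err,pong] B:[] C:[] D:[]
After 3 (send(from=B, to=C, msg='start')): A:[err,pong] B:[] C:[start] D:[]
After 4 (process(C)): A:[err,pong] B:[] C:[] D:[]
After 5 (send(from=D, to=A, msg='ping')): A:[err,pong,ping] B:[] C:[] D:[]
After 6 (send(from=D, to=A, msg='ack')): A:[err,pong,ping,ack] B:[] C:[] D:[]
After 7 (process(C)): A:[err,pong,ping,ack] B:[] C:[] D:[]
After 8 (process(C)): A:[err,pong,ping,ack] B:[] C:[] D:[]

(empty)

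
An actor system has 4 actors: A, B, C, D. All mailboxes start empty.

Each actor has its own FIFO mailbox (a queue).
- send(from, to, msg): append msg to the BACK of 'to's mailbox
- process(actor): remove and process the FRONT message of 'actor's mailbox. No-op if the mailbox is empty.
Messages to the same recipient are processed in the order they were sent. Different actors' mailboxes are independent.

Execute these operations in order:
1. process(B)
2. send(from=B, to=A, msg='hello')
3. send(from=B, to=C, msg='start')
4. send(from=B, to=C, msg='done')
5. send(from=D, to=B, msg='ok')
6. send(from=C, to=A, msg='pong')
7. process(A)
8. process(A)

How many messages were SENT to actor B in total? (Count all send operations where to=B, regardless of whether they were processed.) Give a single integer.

Answer: 1

Derivation:
After 1 (process(B)): A:[] B:[] C:[] D:[]
After 2 (send(from=B, to=A, msg='hello')): A:[hello] B:[] C:[] D:[]
After 3 (send(from=B, to=C, msg='start')): A:[hello] B:[] C:[start] D:[]
After 4 (send(from=B, to=C, msg='done')): A:[hello] B:[] C:[start,done] D:[]
After 5 (send(from=D, to=B, msg='ok')): A:[hello] B:[ok] C:[start,done] D:[]
After 6 (send(from=C, to=A, msg='pong')): A:[hello,pong] B:[ok] C:[start,done] D:[]
After 7 (process(A)): A:[pong] B:[ok] C:[start,done] D:[]
After 8 (process(A)): A:[] B:[ok] C:[start,done] D:[]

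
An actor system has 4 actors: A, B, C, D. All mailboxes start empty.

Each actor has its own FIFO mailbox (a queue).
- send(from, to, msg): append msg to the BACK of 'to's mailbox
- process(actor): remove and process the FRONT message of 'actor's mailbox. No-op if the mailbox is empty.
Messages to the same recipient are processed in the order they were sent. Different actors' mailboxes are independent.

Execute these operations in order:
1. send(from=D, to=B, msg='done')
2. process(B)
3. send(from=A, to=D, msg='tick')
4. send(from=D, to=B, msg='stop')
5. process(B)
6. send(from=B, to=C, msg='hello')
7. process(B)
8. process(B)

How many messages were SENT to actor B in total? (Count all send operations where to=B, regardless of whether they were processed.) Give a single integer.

Answer: 2

Derivation:
After 1 (send(from=D, to=B, msg='done')): A:[] B:[done] C:[] D:[]
After 2 (process(B)): A:[] B:[] C:[] D:[]
After 3 (send(from=A, to=D, msg='tick')): A:[] B:[] C:[] D:[tick]
After 4 (send(from=D, to=B, msg='stop')): A:[] B:[stop] C:[] D:[tick]
After 5 (process(B)): A:[] B:[] C:[] D:[tick]
After 6 (send(from=B, to=C, msg='hello')): A:[] B:[] C:[hello] D:[tick]
After 7 (process(B)): A:[] B:[] C:[hello] D:[tick]
After 8 (process(B)): A:[] B:[] C:[hello] D:[tick]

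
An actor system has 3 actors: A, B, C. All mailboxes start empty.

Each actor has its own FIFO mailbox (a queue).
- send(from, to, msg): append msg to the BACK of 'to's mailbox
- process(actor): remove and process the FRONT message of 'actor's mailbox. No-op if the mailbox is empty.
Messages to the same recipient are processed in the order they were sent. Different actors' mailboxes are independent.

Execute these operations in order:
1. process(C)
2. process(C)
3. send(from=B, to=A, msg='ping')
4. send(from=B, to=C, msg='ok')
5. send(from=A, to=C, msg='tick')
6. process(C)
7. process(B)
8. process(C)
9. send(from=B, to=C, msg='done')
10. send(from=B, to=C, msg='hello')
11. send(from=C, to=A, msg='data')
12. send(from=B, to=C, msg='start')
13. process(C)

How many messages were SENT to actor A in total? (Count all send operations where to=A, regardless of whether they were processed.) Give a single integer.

Answer: 2

Derivation:
After 1 (process(C)): A:[] B:[] C:[]
After 2 (process(C)): A:[] B:[] C:[]
After 3 (send(from=B, to=A, msg='ping')): A:[ping] B:[] C:[]
After 4 (send(from=B, to=C, msg='ok')): A:[ping] B:[] C:[ok]
After 5 (send(from=A, to=C, msg='tick')): A:[ping] B:[] C:[ok,tick]
After 6 (process(C)): A:[ping] B:[] C:[tick]
After 7 (process(B)): A:[ping] B:[] C:[tick]
After 8 (process(C)): A:[ping] B:[] C:[]
After 9 (send(from=B, to=C, msg='done')): A:[ping] B:[] C:[done]
After 10 (send(from=B, to=C, msg='hello')): A:[ping] B:[] C:[done,hello]
After 11 (send(from=C, to=A, msg='data')): A:[ping,data] B:[] C:[done,hello]
After 12 (send(from=B, to=C, msg='start')): A:[ping,data] B:[] C:[done,hello,start]
After 13 (process(C)): A:[ping,data] B:[] C:[hello,start]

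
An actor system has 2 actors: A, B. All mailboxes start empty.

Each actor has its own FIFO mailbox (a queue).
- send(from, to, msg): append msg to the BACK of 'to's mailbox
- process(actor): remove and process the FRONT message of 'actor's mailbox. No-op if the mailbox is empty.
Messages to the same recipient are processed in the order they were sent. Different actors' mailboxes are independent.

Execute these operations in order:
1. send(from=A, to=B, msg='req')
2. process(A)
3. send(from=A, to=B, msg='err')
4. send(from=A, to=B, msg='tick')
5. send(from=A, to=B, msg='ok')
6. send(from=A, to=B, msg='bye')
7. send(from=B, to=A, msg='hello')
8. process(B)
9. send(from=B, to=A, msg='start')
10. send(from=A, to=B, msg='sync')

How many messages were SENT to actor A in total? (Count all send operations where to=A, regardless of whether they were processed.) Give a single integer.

Answer: 2

Derivation:
After 1 (send(from=A, to=B, msg='req')): A:[] B:[req]
After 2 (process(A)): A:[] B:[req]
After 3 (send(from=A, to=B, msg='err')): A:[] B:[req,err]
After 4 (send(from=A, to=B, msg='tick')): A:[] B:[req,err,tick]
After 5 (send(from=A, to=B, msg='ok')): A:[] B:[req,err,tick,ok]
After 6 (send(from=A, to=B, msg='bye')): A:[] B:[req,err,tick,ok,bye]
After 7 (send(from=B, to=A, msg='hello')): A:[hello] B:[req,err,tick,ok,bye]
After 8 (process(B)): A:[hello] B:[err,tick,ok,bye]
After 9 (send(from=B, to=A, msg='start')): A:[hello,start] B:[err,tick,ok,bye]
After 10 (send(from=A, to=B, msg='sync')): A:[hello,start] B:[err,tick,ok,bye,sync]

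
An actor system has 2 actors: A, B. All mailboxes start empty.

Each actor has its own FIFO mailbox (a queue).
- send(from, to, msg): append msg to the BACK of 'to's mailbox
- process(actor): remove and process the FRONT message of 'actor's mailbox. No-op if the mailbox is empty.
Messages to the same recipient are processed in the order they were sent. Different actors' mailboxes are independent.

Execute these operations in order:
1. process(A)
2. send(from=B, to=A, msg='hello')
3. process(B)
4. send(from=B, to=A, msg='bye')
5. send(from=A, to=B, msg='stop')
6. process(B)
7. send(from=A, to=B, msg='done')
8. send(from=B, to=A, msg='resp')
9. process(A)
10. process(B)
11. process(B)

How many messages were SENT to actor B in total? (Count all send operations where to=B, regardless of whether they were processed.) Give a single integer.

After 1 (process(A)): A:[] B:[]
After 2 (send(from=B, to=A, msg='hello')): A:[hello] B:[]
After 3 (process(B)): A:[hello] B:[]
After 4 (send(from=B, to=A, msg='bye')): A:[hello,bye] B:[]
After 5 (send(from=A, to=B, msg='stop')): A:[hello,bye] B:[stop]
After 6 (process(B)): A:[hello,bye] B:[]
After 7 (send(from=A, to=B, msg='done')): A:[hello,bye] B:[done]
After 8 (send(from=B, to=A, msg='resp')): A:[hello,bye,resp] B:[done]
After 9 (process(A)): A:[bye,resp] B:[done]
After 10 (process(B)): A:[bye,resp] B:[]
After 11 (process(B)): A:[bye,resp] B:[]

Answer: 2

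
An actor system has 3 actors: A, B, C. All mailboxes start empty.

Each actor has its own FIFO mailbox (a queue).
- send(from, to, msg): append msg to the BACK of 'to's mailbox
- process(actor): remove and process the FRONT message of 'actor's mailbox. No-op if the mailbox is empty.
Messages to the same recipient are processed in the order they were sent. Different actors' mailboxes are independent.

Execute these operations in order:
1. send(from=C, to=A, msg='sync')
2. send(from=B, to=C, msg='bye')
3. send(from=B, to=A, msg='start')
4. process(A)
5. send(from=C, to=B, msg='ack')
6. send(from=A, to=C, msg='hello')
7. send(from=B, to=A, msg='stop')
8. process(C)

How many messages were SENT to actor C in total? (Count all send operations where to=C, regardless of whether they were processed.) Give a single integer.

After 1 (send(from=C, to=A, msg='sync')): A:[sync] B:[] C:[]
After 2 (send(from=B, to=C, msg='bye')): A:[sync] B:[] C:[bye]
After 3 (send(from=B, to=A, msg='start')): A:[sync,start] B:[] C:[bye]
After 4 (process(A)): A:[start] B:[] C:[bye]
After 5 (send(from=C, to=B, msg='ack')): A:[start] B:[ack] C:[bye]
After 6 (send(from=A, to=C, msg='hello')): A:[start] B:[ack] C:[bye,hello]
After 7 (send(from=B, to=A, msg='stop')): A:[start,stop] B:[ack] C:[bye,hello]
After 8 (process(C)): A:[start,stop] B:[ack] C:[hello]

Answer: 2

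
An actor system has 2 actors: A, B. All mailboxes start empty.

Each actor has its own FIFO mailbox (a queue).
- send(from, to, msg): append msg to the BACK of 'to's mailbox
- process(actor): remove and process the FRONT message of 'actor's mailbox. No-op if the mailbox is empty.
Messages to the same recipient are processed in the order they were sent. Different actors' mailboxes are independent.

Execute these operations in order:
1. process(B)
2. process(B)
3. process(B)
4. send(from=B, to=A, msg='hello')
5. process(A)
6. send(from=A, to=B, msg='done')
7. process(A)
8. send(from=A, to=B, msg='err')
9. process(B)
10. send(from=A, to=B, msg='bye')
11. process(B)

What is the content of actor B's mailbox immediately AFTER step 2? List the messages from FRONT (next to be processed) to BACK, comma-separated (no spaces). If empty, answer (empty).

After 1 (process(B)): A:[] B:[]
After 2 (process(B)): A:[] B:[]

(empty)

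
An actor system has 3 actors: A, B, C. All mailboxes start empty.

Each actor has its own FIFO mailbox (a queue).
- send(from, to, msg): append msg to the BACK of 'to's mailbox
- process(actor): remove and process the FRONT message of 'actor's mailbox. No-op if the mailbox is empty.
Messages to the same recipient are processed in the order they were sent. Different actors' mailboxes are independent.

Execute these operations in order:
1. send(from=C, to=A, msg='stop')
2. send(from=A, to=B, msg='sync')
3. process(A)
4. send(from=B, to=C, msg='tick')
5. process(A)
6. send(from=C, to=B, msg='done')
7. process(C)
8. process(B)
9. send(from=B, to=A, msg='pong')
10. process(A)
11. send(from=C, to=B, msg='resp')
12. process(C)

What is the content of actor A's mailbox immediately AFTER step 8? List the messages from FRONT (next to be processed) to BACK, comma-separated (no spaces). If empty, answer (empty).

After 1 (send(from=C, to=A, msg='stop')): A:[stop] B:[] C:[]
After 2 (send(from=A, to=B, msg='sync')): A:[stop] B:[sync] C:[]
After 3 (process(A)): A:[] B:[sync] C:[]
After 4 (send(from=B, to=C, msg='tick')): A:[] B:[sync] C:[tick]
After 5 (process(A)): A:[] B:[sync] C:[tick]
After 6 (send(from=C, to=B, msg='done')): A:[] B:[sync,done] C:[tick]
After 7 (process(C)): A:[] B:[sync,done] C:[]
After 8 (process(B)): A:[] B:[done] C:[]

(empty)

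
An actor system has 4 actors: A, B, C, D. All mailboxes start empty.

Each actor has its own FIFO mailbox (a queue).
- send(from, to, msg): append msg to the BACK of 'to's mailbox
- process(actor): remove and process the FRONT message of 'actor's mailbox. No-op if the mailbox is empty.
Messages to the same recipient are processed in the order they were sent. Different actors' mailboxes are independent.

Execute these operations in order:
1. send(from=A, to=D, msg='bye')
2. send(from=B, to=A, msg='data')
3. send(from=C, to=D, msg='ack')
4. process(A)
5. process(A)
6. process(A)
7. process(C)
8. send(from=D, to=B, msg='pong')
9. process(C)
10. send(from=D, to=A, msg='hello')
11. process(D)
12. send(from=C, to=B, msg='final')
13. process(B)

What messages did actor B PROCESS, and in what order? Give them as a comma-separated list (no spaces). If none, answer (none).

After 1 (send(from=A, to=D, msg='bye')): A:[] B:[] C:[] D:[bye]
After 2 (send(from=B, to=A, msg='data')): A:[data] B:[] C:[] D:[bye]
After 3 (send(from=C, to=D, msg='ack')): A:[data] B:[] C:[] D:[bye,ack]
After 4 (process(A)): A:[] B:[] C:[] D:[bye,ack]
After 5 (process(A)): A:[] B:[] C:[] D:[bye,ack]
After 6 (process(A)): A:[] B:[] C:[] D:[bye,ack]
After 7 (process(C)): A:[] B:[] C:[] D:[bye,ack]
After 8 (send(from=D, to=B, msg='pong')): A:[] B:[pong] C:[] D:[bye,ack]
After 9 (process(C)): A:[] B:[pong] C:[] D:[bye,ack]
After 10 (send(from=D, to=A, msg='hello')): A:[hello] B:[pong] C:[] D:[bye,ack]
After 11 (process(D)): A:[hello] B:[pong] C:[] D:[ack]
After 12 (send(from=C, to=B, msg='final')): A:[hello] B:[pong,final] C:[] D:[ack]
After 13 (process(B)): A:[hello] B:[final] C:[] D:[ack]

Answer: pong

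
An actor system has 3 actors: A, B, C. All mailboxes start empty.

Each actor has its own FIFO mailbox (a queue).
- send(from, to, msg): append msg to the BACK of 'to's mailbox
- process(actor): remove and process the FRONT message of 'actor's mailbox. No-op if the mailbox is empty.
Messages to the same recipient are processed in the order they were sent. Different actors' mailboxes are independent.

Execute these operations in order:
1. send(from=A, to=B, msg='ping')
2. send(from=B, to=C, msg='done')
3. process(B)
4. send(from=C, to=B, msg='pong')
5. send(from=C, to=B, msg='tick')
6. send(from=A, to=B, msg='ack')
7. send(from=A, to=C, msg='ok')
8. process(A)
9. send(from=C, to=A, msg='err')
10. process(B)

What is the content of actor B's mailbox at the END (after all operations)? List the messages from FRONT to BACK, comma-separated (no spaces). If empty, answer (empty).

Answer: tick,ack

Derivation:
After 1 (send(from=A, to=B, msg='ping')): A:[] B:[ping] C:[]
After 2 (send(from=B, to=C, msg='done')): A:[] B:[ping] C:[done]
After 3 (process(B)): A:[] B:[] C:[done]
After 4 (send(from=C, to=B, msg='pong')): A:[] B:[pong] C:[done]
After 5 (send(from=C, to=B, msg='tick')): A:[] B:[pong,tick] C:[done]
After 6 (send(from=A, to=B, msg='ack')): A:[] B:[pong,tick,ack] C:[done]
After 7 (send(from=A, to=C, msg='ok')): A:[] B:[pong,tick,ack] C:[done,ok]
After 8 (process(A)): A:[] B:[pong,tick,ack] C:[done,ok]
After 9 (send(from=C, to=A, msg='err')): A:[err] B:[pong,tick,ack] C:[done,ok]
After 10 (process(B)): A:[err] B:[tick,ack] C:[done,ok]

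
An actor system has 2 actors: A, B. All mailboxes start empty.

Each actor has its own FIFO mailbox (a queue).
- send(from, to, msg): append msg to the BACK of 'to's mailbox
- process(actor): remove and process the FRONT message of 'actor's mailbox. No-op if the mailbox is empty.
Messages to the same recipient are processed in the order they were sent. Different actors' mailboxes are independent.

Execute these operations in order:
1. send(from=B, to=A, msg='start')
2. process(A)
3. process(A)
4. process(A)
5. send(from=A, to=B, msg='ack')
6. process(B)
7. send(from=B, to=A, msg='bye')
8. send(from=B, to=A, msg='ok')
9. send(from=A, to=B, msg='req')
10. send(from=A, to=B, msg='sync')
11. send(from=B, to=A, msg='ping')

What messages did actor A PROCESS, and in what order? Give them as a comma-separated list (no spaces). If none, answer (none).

Answer: start

Derivation:
After 1 (send(from=B, to=A, msg='start')): A:[start] B:[]
After 2 (process(A)): A:[] B:[]
After 3 (process(A)): A:[] B:[]
After 4 (process(A)): A:[] B:[]
After 5 (send(from=A, to=B, msg='ack')): A:[] B:[ack]
After 6 (process(B)): A:[] B:[]
After 7 (send(from=B, to=A, msg='bye')): A:[bye] B:[]
After 8 (send(from=B, to=A, msg='ok')): A:[bye,ok] B:[]
After 9 (send(from=A, to=B, msg='req')): A:[bye,ok] B:[req]
After 10 (send(from=A, to=B, msg='sync')): A:[bye,ok] B:[req,sync]
After 11 (send(from=B, to=A, msg='ping')): A:[bye,ok,ping] B:[req,sync]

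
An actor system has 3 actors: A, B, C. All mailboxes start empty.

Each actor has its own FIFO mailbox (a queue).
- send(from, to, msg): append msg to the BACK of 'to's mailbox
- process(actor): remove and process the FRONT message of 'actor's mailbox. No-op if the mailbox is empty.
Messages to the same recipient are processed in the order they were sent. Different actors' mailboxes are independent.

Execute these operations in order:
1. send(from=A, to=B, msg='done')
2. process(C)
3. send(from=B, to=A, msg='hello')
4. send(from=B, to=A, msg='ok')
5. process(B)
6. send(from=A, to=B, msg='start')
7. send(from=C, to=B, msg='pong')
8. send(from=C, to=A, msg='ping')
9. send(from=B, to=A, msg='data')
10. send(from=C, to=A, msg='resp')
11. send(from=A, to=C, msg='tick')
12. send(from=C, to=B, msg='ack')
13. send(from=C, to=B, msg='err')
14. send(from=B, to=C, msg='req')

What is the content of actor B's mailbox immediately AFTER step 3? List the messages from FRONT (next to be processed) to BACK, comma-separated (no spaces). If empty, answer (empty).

After 1 (send(from=A, to=B, msg='done')): A:[] B:[done] C:[]
After 2 (process(C)): A:[] B:[done] C:[]
After 3 (send(from=B, to=A, msg='hello')): A:[hello] B:[done] C:[]

done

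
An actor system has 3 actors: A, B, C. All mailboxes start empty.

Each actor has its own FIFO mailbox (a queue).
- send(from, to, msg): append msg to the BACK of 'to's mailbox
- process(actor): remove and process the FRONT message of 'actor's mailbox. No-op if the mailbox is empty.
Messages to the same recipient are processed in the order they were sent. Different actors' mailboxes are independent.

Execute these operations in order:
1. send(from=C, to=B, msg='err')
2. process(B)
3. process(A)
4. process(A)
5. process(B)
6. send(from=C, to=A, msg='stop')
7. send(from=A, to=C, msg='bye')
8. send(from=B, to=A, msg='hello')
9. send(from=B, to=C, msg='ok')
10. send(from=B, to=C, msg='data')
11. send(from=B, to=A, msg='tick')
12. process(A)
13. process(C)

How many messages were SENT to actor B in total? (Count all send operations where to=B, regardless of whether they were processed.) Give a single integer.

After 1 (send(from=C, to=B, msg='err')): A:[] B:[err] C:[]
After 2 (process(B)): A:[] B:[] C:[]
After 3 (process(A)): A:[] B:[] C:[]
After 4 (process(A)): A:[] B:[] C:[]
After 5 (process(B)): A:[] B:[] C:[]
After 6 (send(from=C, to=A, msg='stop')): A:[stop] B:[] C:[]
After 7 (send(from=A, to=C, msg='bye')): A:[stop] B:[] C:[bye]
After 8 (send(from=B, to=A, msg='hello')): A:[stop,hello] B:[] C:[bye]
After 9 (send(from=B, to=C, msg='ok')): A:[stop,hello] B:[] C:[bye,ok]
After 10 (send(from=B, to=C, msg='data')): A:[stop,hello] B:[] C:[bye,ok,data]
After 11 (send(from=B, to=A, msg='tick')): A:[stop,hello,tick] B:[] C:[bye,ok,data]
After 12 (process(A)): A:[hello,tick] B:[] C:[bye,ok,data]
After 13 (process(C)): A:[hello,tick] B:[] C:[ok,data]

Answer: 1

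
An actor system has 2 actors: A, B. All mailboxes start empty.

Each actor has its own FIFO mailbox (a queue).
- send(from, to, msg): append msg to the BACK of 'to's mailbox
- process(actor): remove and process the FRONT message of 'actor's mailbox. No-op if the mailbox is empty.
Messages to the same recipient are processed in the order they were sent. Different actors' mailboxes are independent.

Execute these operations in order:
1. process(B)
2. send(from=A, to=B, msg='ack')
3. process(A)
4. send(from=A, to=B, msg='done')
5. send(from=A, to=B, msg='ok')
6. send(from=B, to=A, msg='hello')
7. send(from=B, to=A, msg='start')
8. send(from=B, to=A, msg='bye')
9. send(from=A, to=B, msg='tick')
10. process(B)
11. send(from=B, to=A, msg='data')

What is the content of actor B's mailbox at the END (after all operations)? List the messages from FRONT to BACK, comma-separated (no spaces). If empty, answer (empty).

Answer: done,ok,tick

Derivation:
After 1 (process(B)): A:[] B:[]
After 2 (send(from=A, to=B, msg='ack')): A:[] B:[ack]
After 3 (process(A)): A:[] B:[ack]
After 4 (send(from=A, to=B, msg='done')): A:[] B:[ack,done]
After 5 (send(from=A, to=B, msg='ok')): A:[] B:[ack,done,ok]
After 6 (send(from=B, to=A, msg='hello')): A:[hello] B:[ack,done,ok]
After 7 (send(from=B, to=A, msg='start')): A:[hello,start] B:[ack,done,ok]
After 8 (send(from=B, to=A, msg='bye')): A:[hello,start,bye] B:[ack,done,ok]
After 9 (send(from=A, to=B, msg='tick')): A:[hello,start,bye] B:[ack,done,ok,tick]
After 10 (process(B)): A:[hello,start,bye] B:[done,ok,tick]
After 11 (send(from=B, to=A, msg='data')): A:[hello,start,bye,data] B:[done,ok,tick]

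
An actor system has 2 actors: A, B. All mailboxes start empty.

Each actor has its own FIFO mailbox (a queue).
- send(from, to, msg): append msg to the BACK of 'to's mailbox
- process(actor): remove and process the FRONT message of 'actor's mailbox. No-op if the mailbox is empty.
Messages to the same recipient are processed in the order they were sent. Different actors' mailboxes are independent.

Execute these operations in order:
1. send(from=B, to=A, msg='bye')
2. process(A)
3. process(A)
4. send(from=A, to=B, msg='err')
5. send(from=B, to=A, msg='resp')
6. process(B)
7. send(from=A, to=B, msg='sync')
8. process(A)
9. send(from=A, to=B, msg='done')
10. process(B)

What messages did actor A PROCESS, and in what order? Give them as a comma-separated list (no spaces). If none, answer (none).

After 1 (send(from=B, to=A, msg='bye')): A:[bye] B:[]
After 2 (process(A)): A:[] B:[]
After 3 (process(A)): A:[] B:[]
After 4 (send(from=A, to=B, msg='err')): A:[] B:[err]
After 5 (send(from=B, to=A, msg='resp')): A:[resp] B:[err]
After 6 (process(B)): A:[resp] B:[]
After 7 (send(from=A, to=B, msg='sync')): A:[resp] B:[sync]
After 8 (process(A)): A:[] B:[sync]
After 9 (send(from=A, to=B, msg='done')): A:[] B:[sync,done]
After 10 (process(B)): A:[] B:[done]

Answer: bye,resp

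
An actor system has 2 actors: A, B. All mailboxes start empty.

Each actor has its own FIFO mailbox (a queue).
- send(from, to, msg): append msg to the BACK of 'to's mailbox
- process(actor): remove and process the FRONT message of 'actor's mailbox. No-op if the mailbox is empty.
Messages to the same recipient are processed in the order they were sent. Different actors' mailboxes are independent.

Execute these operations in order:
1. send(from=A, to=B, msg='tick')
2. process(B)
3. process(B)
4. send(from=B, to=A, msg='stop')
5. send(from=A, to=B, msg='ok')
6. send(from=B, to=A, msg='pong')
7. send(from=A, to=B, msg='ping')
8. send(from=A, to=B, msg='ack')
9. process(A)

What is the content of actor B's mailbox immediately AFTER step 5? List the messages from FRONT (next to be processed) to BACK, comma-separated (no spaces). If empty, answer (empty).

After 1 (send(from=A, to=B, msg='tick')): A:[] B:[tick]
After 2 (process(B)): A:[] B:[]
After 3 (process(B)): A:[] B:[]
After 4 (send(from=B, to=A, msg='stop')): A:[stop] B:[]
After 5 (send(from=A, to=B, msg='ok')): A:[stop] B:[ok]

ok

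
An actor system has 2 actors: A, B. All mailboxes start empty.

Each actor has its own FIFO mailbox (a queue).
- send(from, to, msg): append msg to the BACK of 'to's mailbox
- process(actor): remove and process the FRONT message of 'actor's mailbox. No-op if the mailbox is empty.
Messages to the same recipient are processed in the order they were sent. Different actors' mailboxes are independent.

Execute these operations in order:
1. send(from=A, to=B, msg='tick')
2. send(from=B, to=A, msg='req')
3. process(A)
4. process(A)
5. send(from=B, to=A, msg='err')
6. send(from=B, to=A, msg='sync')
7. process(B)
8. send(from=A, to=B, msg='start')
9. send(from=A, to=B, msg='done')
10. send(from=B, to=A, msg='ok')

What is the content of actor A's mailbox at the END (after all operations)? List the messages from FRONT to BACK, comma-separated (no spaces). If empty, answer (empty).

Answer: err,sync,ok

Derivation:
After 1 (send(from=A, to=B, msg='tick')): A:[] B:[tick]
After 2 (send(from=B, to=A, msg='req')): A:[req] B:[tick]
After 3 (process(A)): A:[] B:[tick]
After 4 (process(A)): A:[] B:[tick]
After 5 (send(from=B, to=A, msg='err')): A:[err] B:[tick]
After 6 (send(from=B, to=A, msg='sync')): A:[err,sync] B:[tick]
After 7 (process(B)): A:[err,sync] B:[]
After 8 (send(from=A, to=B, msg='start')): A:[err,sync] B:[start]
After 9 (send(from=A, to=B, msg='done')): A:[err,sync] B:[start,done]
After 10 (send(from=B, to=A, msg='ok')): A:[err,sync,ok] B:[start,done]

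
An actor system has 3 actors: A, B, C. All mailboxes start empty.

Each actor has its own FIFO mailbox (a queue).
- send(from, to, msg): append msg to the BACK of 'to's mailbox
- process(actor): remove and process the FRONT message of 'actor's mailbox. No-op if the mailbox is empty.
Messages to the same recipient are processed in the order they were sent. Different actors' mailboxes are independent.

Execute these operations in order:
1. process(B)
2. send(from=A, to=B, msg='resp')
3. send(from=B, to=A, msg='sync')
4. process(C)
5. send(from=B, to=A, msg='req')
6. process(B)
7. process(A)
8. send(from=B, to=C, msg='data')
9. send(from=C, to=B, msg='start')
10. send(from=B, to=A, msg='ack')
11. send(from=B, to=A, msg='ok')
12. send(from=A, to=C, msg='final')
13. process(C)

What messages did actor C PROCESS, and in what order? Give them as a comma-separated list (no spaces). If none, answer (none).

After 1 (process(B)): A:[] B:[] C:[]
After 2 (send(from=A, to=B, msg='resp')): A:[] B:[resp] C:[]
After 3 (send(from=B, to=A, msg='sync')): A:[sync] B:[resp] C:[]
After 4 (process(C)): A:[sync] B:[resp] C:[]
After 5 (send(from=B, to=A, msg='req')): A:[sync,req] B:[resp] C:[]
After 6 (process(B)): A:[sync,req] B:[] C:[]
After 7 (process(A)): A:[req] B:[] C:[]
After 8 (send(from=B, to=C, msg='data')): A:[req] B:[] C:[data]
After 9 (send(from=C, to=B, msg='start')): A:[req] B:[start] C:[data]
After 10 (send(from=B, to=A, msg='ack')): A:[req,ack] B:[start] C:[data]
After 11 (send(from=B, to=A, msg='ok')): A:[req,ack,ok] B:[start] C:[data]
After 12 (send(from=A, to=C, msg='final')): A:[req,ack,ok] B:[start] C:[data,final]
After 13 (process(C)): A:[req,ack,ok] B:[start] C:[final]

Answer: data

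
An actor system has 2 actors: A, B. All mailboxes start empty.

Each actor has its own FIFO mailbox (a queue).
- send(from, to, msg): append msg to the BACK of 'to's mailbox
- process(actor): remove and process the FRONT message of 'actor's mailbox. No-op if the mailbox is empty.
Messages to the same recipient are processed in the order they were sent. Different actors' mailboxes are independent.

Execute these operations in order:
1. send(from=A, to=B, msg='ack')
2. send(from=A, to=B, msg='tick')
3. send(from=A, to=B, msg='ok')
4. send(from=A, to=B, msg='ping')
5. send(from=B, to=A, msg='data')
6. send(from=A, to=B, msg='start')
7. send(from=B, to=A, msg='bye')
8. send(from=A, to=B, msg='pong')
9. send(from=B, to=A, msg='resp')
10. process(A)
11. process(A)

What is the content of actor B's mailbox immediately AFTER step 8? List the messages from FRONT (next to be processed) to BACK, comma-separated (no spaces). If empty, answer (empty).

After 1 (send(from=A, to=B, msg='ack')): A:[] B:[ack]
After 2 (send(from=A, to=B, msg='tick')): A:[] B:[ack,tick]
After 3 (send(from=A, to=B, msg='ok')): A:[] B:[ack,tick,ok]
After 4 (send(from=A, to=B, msg='ping')): A:[] B:[ack,tick,ok,ping]
After 5 (send(from=B, to=A, msg='data')): A:[data] B:[ack,tick,ok,ping]
After 6 (send(from=A, to=B, msg='start')): A:[data] B:[ack,tick,ok,ping,start]
After 7 (send(from=B, to=A, msg='bye')): A:[data,bye] B:[ack,tick,ok,ping,start]
After 8 (send(from=A, to=B, msg='pong')): A:[data,bye] B:[ack,tick,ok,ping,start,pong]

ack,tick,ok,ping,start,pong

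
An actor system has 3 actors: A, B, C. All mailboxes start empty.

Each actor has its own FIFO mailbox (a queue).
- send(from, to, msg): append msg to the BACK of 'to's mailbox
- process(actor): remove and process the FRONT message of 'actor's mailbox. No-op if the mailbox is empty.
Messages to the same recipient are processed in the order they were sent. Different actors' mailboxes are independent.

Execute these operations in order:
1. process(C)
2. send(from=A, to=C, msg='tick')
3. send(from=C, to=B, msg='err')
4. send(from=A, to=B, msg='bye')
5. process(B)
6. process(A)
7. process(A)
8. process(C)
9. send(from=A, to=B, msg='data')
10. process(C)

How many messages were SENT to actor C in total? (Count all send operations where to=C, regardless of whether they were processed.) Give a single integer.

After 1 (process(C)): A:[] B:[] C:[]
After 2 (send(from=A, to=C, msg='tick')): A:[] B:[] C:[tick]
After 3 (send(from=C, to=B, msg='err')): A:[] B:[err] C:[tick]
After 4 (send(from=A, to=B, msg='bye')): A:[] B:[err,bye] C:[tick]
After 5 (process(B)): A:[] B:[bye] C:[tick]
After 6 (process(A)): A:[] B:[bye] C:[tick]
After 7 (process(A)): A:[] B:[bye] C:[tick]
After 8 (process(C)): A:[] B:[bye] C:[]
After 9 (send(from=A, to=B, msg='data')): A:[] B:[bye,data] C:[]
After 10 (process(C)): A:[] B:[bye,data] C:[]

Answer: 1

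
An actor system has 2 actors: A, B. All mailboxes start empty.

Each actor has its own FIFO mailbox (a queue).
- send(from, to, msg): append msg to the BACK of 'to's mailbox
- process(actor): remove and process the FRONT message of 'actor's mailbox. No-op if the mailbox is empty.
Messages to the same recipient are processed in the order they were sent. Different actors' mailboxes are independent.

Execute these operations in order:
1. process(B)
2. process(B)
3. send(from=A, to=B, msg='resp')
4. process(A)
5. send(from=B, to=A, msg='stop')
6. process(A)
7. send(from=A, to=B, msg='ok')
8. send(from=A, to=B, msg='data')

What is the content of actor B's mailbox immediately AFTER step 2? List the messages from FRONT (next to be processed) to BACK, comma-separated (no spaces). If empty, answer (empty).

After 1 (process(B)): A:[] B:[]
After 2 (process(B)): A:[] B:[]

(empty)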